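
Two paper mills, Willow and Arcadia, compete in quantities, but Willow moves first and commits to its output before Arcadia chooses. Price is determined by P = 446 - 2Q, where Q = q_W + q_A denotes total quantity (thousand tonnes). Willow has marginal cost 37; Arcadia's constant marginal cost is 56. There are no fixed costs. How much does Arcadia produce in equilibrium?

Solve by backward induction. Given q_W, the follower Arcadia maximises π_A = (446 - 2q_W - 2q_A)q_A - 56q_A.
Follower FOC: 390 - 2q_W - 4q_A = 0, so q_A(q_W) = (390 - 2q_W)/4.
Willow substitutes q_A(q_W) into its own profit: π_W = q_W(446 - 2q_W - (390 - 2q_W)/2) - 37q_W = (251 - q_W)q_W - 37q_W.
Maximising: ∂π_W/∂q_W = 214 - 2q_W = 0, giving q_W = 107.
Then q_A = (390 - 2·107)/4 = 44.

44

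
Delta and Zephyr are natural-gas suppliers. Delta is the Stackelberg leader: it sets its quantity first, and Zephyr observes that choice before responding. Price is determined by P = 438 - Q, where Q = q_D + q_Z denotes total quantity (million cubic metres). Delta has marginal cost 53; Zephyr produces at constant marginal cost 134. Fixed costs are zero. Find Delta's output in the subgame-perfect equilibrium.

233

The follower Zephyr best-responds to any q_D: π_Z = (438 - Q)q_Z - 134q_Z.
∂π_Z/∂q_Z = 304 - q_D - 2q_Z = 0 gives the reaction function q_Z = (304 - q_D)/2.
The leader anticipates this reaction. Substituting into P = 438 - Q gives P = 286 - (1/2)q_D, so π_D = (286 - (1/2)q_D)q_D - 53q_D.
The leader's first-order condition 233 - q_D = 0 yields q_D = 233.
Then q_Z = (304 - 233)/2 = 71/2.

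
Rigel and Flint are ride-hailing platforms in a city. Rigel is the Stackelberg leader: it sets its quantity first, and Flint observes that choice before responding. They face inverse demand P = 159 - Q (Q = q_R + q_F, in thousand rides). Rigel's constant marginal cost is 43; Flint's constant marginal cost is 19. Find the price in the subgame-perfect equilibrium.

The follower Flint best-responds to any q_R: π_F = (159 - Q)q_F - 19q_F.
∂π_F/∂q_F = 140 - q_R - 2q_F = 0 gives the reaction function q_F = (140 - q_R)/2.
The leader anticipates this reaction. Substituting into P = 159 - Q gives P = 89 - (1/2)q_R, so π_R = (89 - (1/2)q_R)q_R - 43q_R.
Maximising: ∂π_R/∂q_R = 46 - q_R = 0, giving q_R = 46.
Then q_F = (140 - 46)/2 = 47.
Total output Q = 93, so price P = 159 - 93 = 66.

66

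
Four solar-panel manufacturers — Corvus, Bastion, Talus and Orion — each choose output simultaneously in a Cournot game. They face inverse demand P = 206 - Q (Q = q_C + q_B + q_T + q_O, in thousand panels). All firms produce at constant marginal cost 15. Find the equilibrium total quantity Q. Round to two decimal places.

Each firm earns π_i = (206 - Q)q_i - 15q_i.
First-order condition (treating rivals' output as given): 191 - 2q_i - Σ_{j≠i} q_j = 0.
With identical firms every q_j equals q_i, so Σ_{j≠i} q_j = 3q_i and 191 = 5q_i, giving q_i = 191/5.
Total output Q = 191/5 + 191/5 + 191/5 + 191/5 = 764/5.

152.80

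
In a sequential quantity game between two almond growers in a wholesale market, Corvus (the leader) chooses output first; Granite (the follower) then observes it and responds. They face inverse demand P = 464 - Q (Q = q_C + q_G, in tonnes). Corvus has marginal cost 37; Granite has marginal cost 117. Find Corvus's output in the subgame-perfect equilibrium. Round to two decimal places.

Solve by backward induction. Given q_C, the follower Granite maximises π_G = (464 - q_C - q_G)q_G - 117q_G.
Follower FOC: 347 - q_C - 2q_G = 0, so q_G(q_C) = (347 - q_C)/2.
Corvus substitutes q_G(q_C) into its own profit: π_C = q_C(464 - q_C - (347 - q_C)/2) - 37q_C = (581/2 - (1/2)q_C)q_C - 37q_C.
The leader's first-order condition 507/2 - q_C = 0 yields q_C = 507/2.
Then q_G = (347 - 507/2)/2 = 187/4.

253.50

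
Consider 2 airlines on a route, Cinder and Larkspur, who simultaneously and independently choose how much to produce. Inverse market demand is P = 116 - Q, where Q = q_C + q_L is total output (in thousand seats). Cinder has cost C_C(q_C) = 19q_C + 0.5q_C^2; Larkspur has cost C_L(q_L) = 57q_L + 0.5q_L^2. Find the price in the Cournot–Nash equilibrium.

Cinder's profit: π_C = (116 - Q)q_C - (19q_C + (1/2)q_C²). Setting ∂π_C/∂q_C = 0: 97 - 3q_C - (q_L) = 0.
Larkspur's first-order condition: 59 - 3q_L - (q_C) = 0.
Best responses: q_C = (97 - q_L)/3, q_L = (59 - q_C)/3.
Substituting one into the other gives q_C = 29 and q_L = 10.
Total output Q = 39, so price P = 116 - 39 = 77.

77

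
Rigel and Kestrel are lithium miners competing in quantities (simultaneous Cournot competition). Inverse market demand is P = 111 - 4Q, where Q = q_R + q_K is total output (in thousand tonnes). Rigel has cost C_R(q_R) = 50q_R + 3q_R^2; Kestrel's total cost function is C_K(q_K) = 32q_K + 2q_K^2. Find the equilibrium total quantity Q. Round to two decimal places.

Rigel's profit: π_R = (111 - 4Q)q_R - (50q_R + 3q_R²). Setting ∂π_R/∂q_R = 0: 61 - 14q_R - 4(q_K) = 0.
Kestrel's profit: π_K = (111 - 4Q)q_K - (32q_K + 2q_K²). Setting ∂π_K/∂q_K = 0: 79 - 12q_K - 4(q_R) = 0.
Rearranging gives the reaction functions q_R = (61 - 4q_K)/14 and q_K = (79 - 4q_R)/12.
Substituting one into the other gives q_R = 52/19 and q_K = 431/76.
Total output Q = 52/19 + 431/76 = 639/76.

8.41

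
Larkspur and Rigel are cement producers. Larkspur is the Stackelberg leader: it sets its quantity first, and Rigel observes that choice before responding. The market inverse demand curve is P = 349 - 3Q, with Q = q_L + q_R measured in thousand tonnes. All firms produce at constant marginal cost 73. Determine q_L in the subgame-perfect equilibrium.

46

The follower Rigel best-responds to any q_L: π_R = (349 - 3Q)q_R - 73q_R.
Setting the follower's marginal profit to zero, 276 - 3q_L - 6q_R = 0, i.e. q_R = (276 - 3q_L)/6.
The leader anticipates this reaction. Substituting into P = 349 - 3Q gives P = 211 - (3/2)q_L, so π_L = (211 - (3/2)q_L)q_L - 73q_L.
Maximising: ∂π_L/∂q_L = 138 - 3q_L = 0, giving q_L = 46.
Then q_R = (276 - 3·46)/6 = 23.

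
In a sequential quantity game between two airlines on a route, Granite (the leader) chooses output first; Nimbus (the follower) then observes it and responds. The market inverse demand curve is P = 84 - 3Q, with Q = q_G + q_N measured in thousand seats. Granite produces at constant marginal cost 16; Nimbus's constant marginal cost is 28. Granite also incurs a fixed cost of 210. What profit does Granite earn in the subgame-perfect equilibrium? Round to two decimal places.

The follower Nimbus best-responds to any q_G: π_N = (84 - 3Q)q_N - 28q_N.
Follower FOC: 56 - 3q_G - 6q_N = 0, so q_N(q_G) = (56 - 3q_G)/6.
The leader anticipates this reaction. Substituting into P = 84 - 3Q gives P = 56 - (3/2)q_G, so π_G = (56 - (3/2)q_G)q_G - 16q_G.
Leader FOC: 40 - 3q_G = 0, so q_G = 40/3.
Then q_N = (56 - 3·(40/3))/6 = 8/3.
Price P = 84 - 3·16 = 36.
Granite's profit: (36 - 16)·(40/3) - 210 = 170/3.

56.67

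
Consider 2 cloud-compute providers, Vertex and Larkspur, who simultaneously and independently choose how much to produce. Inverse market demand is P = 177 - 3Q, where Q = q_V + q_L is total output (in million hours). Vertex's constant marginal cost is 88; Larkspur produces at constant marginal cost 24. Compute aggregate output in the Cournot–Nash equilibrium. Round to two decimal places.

26.89

Vertex's profit: π_V = (177 - 3Q)q_V - (88q_V). Setting ∂π_V/∂q_V = 0: 89 - 6q_V - 3(q_L) = 0.
Larkspur's profit: π_L = (177 - 3Q)q_L - (24q_L). Setting ∂π_L/∂q_L = 0: 153 - 6q_L - 3(q_V) = 0.
Best responses: q_V = (89 - 3q_L)/6, q_L = (153 - 3q_V)/6.
Substituting one into the other gives q_V = 25/9 and q_L = 217/9.
Total output Q = 25/9 + 217/9 = 242/9.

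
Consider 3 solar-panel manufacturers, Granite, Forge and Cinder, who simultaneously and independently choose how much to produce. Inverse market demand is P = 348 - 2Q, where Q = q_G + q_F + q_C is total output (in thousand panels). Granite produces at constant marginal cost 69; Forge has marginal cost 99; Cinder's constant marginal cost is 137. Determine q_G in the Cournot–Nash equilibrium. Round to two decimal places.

Granite's profit: π_G = (348 - 2Q)q_G - (69q_G). Setting ∂π_G/∂q_G = 0: 279 - 4q_G - 2(q_F + q_C) = 0.
Forge's profit: π_F = (348 - 2Q)q_F - (99q_F). Setting ∂π_F/∂q_F = 0: 249 - 4q_F - 2(q_G + q_C) = 0.
Cinder's profit: π_C = (348 - 2Q)q_C - (137q_C). Setting ∂π_C/∂q_C = 0: 211 - 4q_C - 2(q_G + q_F) = 0.
Adding the 3 first-order conditions: 739 − 8Q = 0, so Q = 739/8.
Back-substituting: q_G = (279 − 739/4)/2 = 377/8, q_F = (249 − 739/4)/2 = 257/8, q_C = (211 − 739/4)/2 = 105/8.

47.13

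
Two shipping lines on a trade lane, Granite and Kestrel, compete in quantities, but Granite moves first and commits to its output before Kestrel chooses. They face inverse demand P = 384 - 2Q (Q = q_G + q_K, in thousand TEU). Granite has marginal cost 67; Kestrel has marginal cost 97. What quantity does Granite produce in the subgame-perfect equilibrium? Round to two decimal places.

Solve by backward induction. Given q_G, the follower Kestrel maximises π_K = (384 - 2q_G - 2q_K)q_K - 97q_K.
Follower FOC: 287 - 2q_G - 4q_K = 0, so q_K(q_G) = (287 - 2q_G)/4.
The leader anticipates this reaction. Substituting into P = 384 - 2Q gives P = 481/2 - q_G, so π_G = (481/2 - q_G)q_G - 67q_G.
Leader FOC: 347/2 - 2q_G = 0, so q_G = 347/4.
Then q_K = (287 - 2·(347/4))/4 = 227/8.

86.75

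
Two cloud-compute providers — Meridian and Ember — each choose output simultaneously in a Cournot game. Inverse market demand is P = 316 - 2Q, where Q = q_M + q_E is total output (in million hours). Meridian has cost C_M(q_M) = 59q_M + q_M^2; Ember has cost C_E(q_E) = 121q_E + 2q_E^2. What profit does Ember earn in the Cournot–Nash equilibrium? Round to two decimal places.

889.12

Meridian's profit: π_M = (316 - 2Q)q_M - (59q_M + q_M²). Setting ∂π_M/∂q_M = 0: 257 - 6q_M - 2(q_E) = 0.
Ember's profit: π_E = (316 - 2Q)q_E - (121q_E + 2q_E²). Setting ∂π_E/∂q_E = 0: 195 - 8q_E - 2(q_M) = 0.
Rearranging gives the reaction functions q_M = (257 - 2q_E)/6 and q_E = (195 - 2q_M)/8.
Substituting one into the other gives q_M = 833/22 and q_E = 164/11.
Price P = 316 - 2·(1161/22) = 210.4545.
Ember's profit: 210.4545·(164/11) - 121·(164/11) - 2(164/11)² = 889.1240.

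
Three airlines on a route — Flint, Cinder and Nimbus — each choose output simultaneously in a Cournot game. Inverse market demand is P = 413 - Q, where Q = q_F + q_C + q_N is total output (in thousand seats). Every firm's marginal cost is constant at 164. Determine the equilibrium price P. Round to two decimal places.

226.25

Each firm earns π_i = (413 - Q)q_i - 164q_i.
Setting ∂π_i/∂q_i = 0 with rivals' quantities fixed: 249 - 2q_i - Σ_{j≠i} q_j = 0.
By symmetry each firm produces the same amount; substituting Σ_{j≠i} q_j = 2q_i yields q_i = 249/4.
Total output Q = 747/4, so price P = 413 - 747/4 = 905/4.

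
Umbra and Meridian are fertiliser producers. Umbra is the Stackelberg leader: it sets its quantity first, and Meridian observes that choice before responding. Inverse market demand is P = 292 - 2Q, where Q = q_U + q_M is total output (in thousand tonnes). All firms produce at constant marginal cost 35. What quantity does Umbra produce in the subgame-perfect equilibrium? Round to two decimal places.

64.25

Solve by backward induction. Given q_U, the follower Meridian maximises π_M = (292 - 2q_U - 2q_M)q_M - 35q_M.
Setting the follower's marginal profit to zero, 257 - 2q_U - 4q_M = 0, i.e. q_M = (257 - 2q_U)/4.
Umbra substitutes q_M(q_U) into its own profit: π_U = q_U(292 - 2q_U - (257 - 2q_U)/2) - 35q_U = (327/2 - q_U)q_U - 35q_U.
The leader's first-order condition 257/2 - 2q_U = 0 yields q_U = 257/4.
Then q_M = (257 - 2·(257/4))/4 = 257/8.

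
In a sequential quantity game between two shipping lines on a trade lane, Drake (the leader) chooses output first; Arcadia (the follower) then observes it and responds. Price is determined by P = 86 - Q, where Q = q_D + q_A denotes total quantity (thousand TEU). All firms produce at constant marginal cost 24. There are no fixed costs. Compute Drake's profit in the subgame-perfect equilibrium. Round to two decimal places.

The follower Arcadia best-responds to any q_D: π_A = (86 - Q)q_A - 24q_A.
Setting the follower's marginal profit to zero, 62 - q_D - 2q_A = 0, i.e. q_A = (62 - q_D)/2.
Drake substitutes q_A(q_D) into its own profit: π_D = q_D(86 - q_D - (62 - q_D)/2) - 24q_D = (55 - (1/2)q_D)q_D - 24q_D.
The leader's first-order condition 31 - q_D = 0 yields q_D = 31.
Then q_A = (62 - 31)/2 = 31/2.
Price P = 86 - 93/2 = 79/2.
Drake's profit: (79/2 - 24)·31 = 961/2.

480.50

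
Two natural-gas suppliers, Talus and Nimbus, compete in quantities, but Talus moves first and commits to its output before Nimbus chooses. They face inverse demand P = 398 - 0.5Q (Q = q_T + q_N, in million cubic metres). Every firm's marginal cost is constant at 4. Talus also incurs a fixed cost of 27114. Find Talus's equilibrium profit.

11695

The follower Nimbus best-responds to any q_T: π_N = (398 - 0.5Q)q_N - 4q_N.
Follower FOC: 394 - (1/2)q_T - q_N = 0, so q_N(q_T) = (394 - (1/2)q_T).
Talus substitutes q_N(q_T) into its own profit: π_T = q_T(398 - (1/2)q_T - (394 - (1/2)q_T)/2) - 4q_T = (201 - (1/4)q_T)q_T - 4q_T.
Maximising: ∂π_T/∂q_T = 197 - (1/2)q_T = 0, giving q_T = 394.
Then q_N = (394 - (1/2)·394) = 197.
Price P = 398 - (1/2)·591 = 205/2.
Talus's profit: (205/2 - 4)·394 - 27114 = 11695.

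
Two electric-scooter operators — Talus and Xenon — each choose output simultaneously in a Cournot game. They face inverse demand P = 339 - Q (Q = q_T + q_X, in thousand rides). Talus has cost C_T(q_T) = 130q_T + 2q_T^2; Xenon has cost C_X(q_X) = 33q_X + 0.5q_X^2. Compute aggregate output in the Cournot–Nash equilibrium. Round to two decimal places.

114.59

Talus's profit: π_T = (339 - Q)q_T - (130q_T + 2q_T²). Setting ∂π_T/∂q_T = 0: 209 - 6q_T - (q_X) = 0.
Xenon's profit: π_X = (339 - Q)q_X - (33q_X + (1/2)q_X²). Setting ∂π_X/∂q_X = 0: 306 - 3q_X - (q_T) = 0.
So q_T = (209 - q_X)/6 and q_X = (306 - q_T)/3.
Substituting one into the other gives q_T = 321/17 and q_X = 1627/17.
Total output Q = 321/17 + 1627/17 = 1948/17.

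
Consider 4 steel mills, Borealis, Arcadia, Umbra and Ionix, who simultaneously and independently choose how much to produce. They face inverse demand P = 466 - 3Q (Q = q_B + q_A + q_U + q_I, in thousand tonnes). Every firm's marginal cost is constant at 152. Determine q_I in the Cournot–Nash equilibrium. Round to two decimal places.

A representative firm's profit is π_i = q_i(466 - 3Q) - 152q_i.
First-order condition (treating rivals' output as given): 314 - 6q_i - 3·Σ_{j≠i} q_j = 0.
With identical firms every q_j equals q_i, so Σ_{j≠i} q_j = 3q_i and 314 = 15q_i, giving q_i = 314/15.

20.93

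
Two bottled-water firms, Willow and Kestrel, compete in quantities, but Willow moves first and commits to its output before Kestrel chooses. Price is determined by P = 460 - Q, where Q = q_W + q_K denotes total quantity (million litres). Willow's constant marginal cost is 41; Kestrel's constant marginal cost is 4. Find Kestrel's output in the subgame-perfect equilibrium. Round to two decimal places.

132.50

The follower Kestrel best-responds to any q_W: π_K = (460 - Q)q_K - 4q_K.
Setting the follower's marginal profit to zero, 456 - q_W - 2q_K = 0, i.e. q_K = (456 - q_W)/2.
The leader anticipates this reaction. Substituting into P = 460 - Q gives P = 232 - (1/2)q_W, so π_W = (232 - (1/2)q_W)q_W - 41q_W.
The leader's first-order condition 191 - q_W = 0 yields q_W = 191.
Then q_K = (456 - 191)/2 = 265/2.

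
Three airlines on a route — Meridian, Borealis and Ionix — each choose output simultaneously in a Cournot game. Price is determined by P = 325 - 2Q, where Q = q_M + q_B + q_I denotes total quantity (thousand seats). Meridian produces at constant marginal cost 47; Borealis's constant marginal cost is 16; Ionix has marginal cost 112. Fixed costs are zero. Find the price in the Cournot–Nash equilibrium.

125

Meridian's profit: π_M = (325 - 2Q)q_M - (47q_M). Setting ∂π_M/∂q_M = 0: 278 - 4q_M - 2(q_B + q_I) = 0.
Borealis's profit: π_B = (325 - 2Q)q_B - (16q_B). Setting ∂π_B/∂q_B = 0: 309 - 4q_B - 2(q_M + q_I) = 0.
Ionix's first-order condition: 213 - 4q_I - 2(q_M + q_B) = 0.
Adding the 3 first-order conditions: 800 − 8Q = 0, so Q = 100.
Back-substituting: q_M = (278 − 200)/2 = 39, q_B = (309 − 200)/2 = 109/2, q_I = (213 − 200)/2 = 13/2.
Total output Q = 100, so price P = 325 - 2·100 = 125.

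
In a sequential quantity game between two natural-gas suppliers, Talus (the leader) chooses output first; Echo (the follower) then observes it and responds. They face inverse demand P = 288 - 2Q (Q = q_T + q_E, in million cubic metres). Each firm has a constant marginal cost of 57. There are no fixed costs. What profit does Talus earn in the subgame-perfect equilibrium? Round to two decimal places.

The follower Echo best-responds to any q_T: π_E = (288 - 2Q)q_E - 57q_E.
∂π_E/∂q_E = 231 - 2q_T - 4q_E = 0 gives the reaction function q_E = (231 - 2q_T)/4.
The leader anticipates this reaction. Substituting into P = 288 - 2Q gives P = 345/2 - q_T, so π_T = (345/2 - q_T)q_T - 57q_T.
Maximising: ∂π_T/∂q_T = 231/2 - 2q_T = 0, giving q_T = 231/4.
Then q_E = (231 - 2·(231/4))/4 = 231/8.
Price P = 288 - 2·(693/8) = 459/4.
Talus's profit: (459/4 - 57)·(231/4) = 3335.0625.

3335.06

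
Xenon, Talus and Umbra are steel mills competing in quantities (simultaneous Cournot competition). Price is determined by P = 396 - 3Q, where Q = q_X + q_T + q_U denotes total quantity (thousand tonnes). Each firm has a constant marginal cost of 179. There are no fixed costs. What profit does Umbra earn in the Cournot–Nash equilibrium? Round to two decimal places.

981.02

Each firm earns π_i = (396 - 3Q)q_i - 179q_i.
Setting ∂π_i/∂q_i = 0 with rivals' quantities fixed: 217 - 6q_i - 3·Σ_{j≠i} q_j = 0.
By symmetry each firm produces the same amount; substituting Σ_{j≠i} q_j = 2q_i yields q_i = 217/12.
Price P = 396 - 3·(217/4) = 933/4.
Umbra's profit: (933/4 - 179)·(217/12) = 981.0208.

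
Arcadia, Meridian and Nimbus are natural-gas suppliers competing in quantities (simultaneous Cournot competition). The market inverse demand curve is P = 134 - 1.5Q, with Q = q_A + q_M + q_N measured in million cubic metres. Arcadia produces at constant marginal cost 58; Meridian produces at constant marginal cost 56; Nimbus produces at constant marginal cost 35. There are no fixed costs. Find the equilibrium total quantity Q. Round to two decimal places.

42.17

Arcadia's profit: π_A = (134 - 1.5Q)q_A - (58q_A). Setting ∂π_A/∂q_A = 0: 76 - 3q_A - (3/2)(q_M + q_N) = 0.
Meridian's first-order condition: 78 - 3q_M - (3/2)(q_A + q_N) = 0.
Nimbus's profit: π_N = (134 - 1.5Q)q_N - (35q_N). Setting ∂π_N/∂q_N = 0: 99 - 3q_N - (3/2)(q_A + q_M) = 0.
Summing all 3 equations gives 253 − 6Q = 0, hence Q = 253/6.
Back-substituting: q_A = (76 − 253/4)/(3/2) = 17/2, q_M = (78 − 253/4)/(3/2) = 59/6, q_N = (99 − 253/4)/(3/2) = 143/6.
Total output Q = 17/2 + 59/6 + 143/6 = 253/6.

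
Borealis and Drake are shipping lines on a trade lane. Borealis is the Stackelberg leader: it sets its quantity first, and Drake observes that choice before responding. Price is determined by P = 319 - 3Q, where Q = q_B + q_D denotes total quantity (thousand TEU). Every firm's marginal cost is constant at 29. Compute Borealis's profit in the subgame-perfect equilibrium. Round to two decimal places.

3504.17

The follower Drake best-responds to any q_B: π_D = (319 - 3Q)q_D - 29q_D.
Follower FOC: 290 - 3q_B - 6q_D = 0, so q_D(q_B) = (290 - 3q_B)/6.
Borealis substitutes q_D(q_B) into its own profit: π_B = q_B(319 - 3q_B - (290 - 3q_B)/2) - 29q_B = (174 - (3/2)q_B)q_B - 29q_B.
Leader FOC: 145 - 3q_B = 0, so q_B = 145/3.
Then q_D = (290 - 3·(145/3))/6 = 145/6.
Price P = 319 - 3·(145/2) = 203/2.
Borealis's profit: (203/2 - 29)·(145/3) = 3504.1667.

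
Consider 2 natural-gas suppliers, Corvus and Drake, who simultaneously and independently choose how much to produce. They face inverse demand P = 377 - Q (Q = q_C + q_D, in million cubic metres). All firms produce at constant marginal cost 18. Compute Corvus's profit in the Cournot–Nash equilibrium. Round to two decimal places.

14320.11

A representative firm's profit is π_i = q_i(377 - Q) - 18q_i.
First-order condition (treating rivals' output as given): 359 - 2q_i - q_j = 0.
By symmetry each firm produces the same amount; substituting q_j = q_i yields q_i = 359/3.
Price P = 377 - 718/3 = 413/3.
Corvus's profit: (413/3 - 18)·(359/3) = 14320.1111.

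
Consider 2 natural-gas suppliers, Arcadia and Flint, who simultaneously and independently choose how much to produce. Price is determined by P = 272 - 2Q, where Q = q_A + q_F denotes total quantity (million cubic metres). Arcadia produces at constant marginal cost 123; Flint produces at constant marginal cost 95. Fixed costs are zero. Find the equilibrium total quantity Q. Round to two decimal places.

Arcadia's profit: π_A = (272 - 2Q)q_A - (123q_A). Setting ∂π_A/∂q_A = 0: 149 - 4q_A - 2(q_F) = 0.
Flint's first-order condition: 177 - 4q_F - 2(q_A) = 0.
Best responses: q_A = (149 - 2q_F)/4, q_F = (177 - 2q_A)/4.
Substituting one into the other gives q_A = 121/6 and q_F = 205/6.
Total output Q = 121/6 + 205/6 = 163/3.

54.33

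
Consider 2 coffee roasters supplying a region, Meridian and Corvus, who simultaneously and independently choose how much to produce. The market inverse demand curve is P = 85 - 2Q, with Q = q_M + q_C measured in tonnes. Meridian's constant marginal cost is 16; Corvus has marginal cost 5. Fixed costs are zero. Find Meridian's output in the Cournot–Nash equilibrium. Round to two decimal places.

Meridian's profit: π_M = (85 - 2Q)q_M - (16q_M). Setting ∂π_M/∂q_M = 0: 69 - 4q_M - 2(q_C) = 0.
Corvus's first-order condition: 80 - 4q_C - 2(q_M) = 0.
Rearranging gives the reaction functions q_M = (69 - 2q_C)/4 and q_C = (80 - 2q_M)/4.
Solving the pair: q_M = 29/3, q_C = 91/6.

9.67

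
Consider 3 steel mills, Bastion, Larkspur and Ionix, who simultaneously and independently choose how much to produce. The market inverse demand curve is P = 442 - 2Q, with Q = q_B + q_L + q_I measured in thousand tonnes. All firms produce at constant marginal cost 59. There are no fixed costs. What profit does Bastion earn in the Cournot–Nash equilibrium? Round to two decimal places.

Each firm earns π_i = (442 - 2Q)q_i - 59q_i.
First-order condition (treating rivals' output as given): 383 - 4q_i - 2·Σ_{j≠i} q_j = 0.
By symmetry each firm produces the same amount; substituting Σ_{j≠i} q_j = 2q_i yields q_i = 383/8.
Price P = 442 - 2·(1149/8) = 619/4.
Bastion's profit: (619/4 - 59)·(383/8) = 4584.0313.

4584.03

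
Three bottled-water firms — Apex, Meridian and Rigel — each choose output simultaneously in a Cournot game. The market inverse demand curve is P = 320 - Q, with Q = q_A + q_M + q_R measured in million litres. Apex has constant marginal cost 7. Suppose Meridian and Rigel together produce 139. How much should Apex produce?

87

With rivals' combined output fixed at 139, Apex's profit is π_A = (320 - 139 - q_A)q_A - (7q_A) = (181 - q_A)q_A - (7q_A).
∂π_A/∂q_A = 174 - 2q_A = 0, so q_A = 87.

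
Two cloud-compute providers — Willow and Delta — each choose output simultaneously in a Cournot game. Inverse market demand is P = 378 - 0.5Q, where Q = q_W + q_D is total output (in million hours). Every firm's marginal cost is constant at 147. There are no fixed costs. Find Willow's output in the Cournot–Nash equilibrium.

154

Each firm earns π_i = (378 - 0.5Q)q_i - 147q_i.
First-order condition (treating rivals' output as given): 231 - q_i - (1/2)q_j = 0.
By symmetry each firm produces the same amount; substituting q_j = q_i yields q_i = 231/(3/2) = 154.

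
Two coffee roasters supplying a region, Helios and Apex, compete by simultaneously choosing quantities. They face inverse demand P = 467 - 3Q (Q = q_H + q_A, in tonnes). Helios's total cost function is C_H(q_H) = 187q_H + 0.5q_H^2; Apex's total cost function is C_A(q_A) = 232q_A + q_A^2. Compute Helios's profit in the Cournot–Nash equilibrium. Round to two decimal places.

3733.27

Helios's profit: π_H = (467 - 3Q)q_H - (187q_H + (1/2)q_H²). Setting ∂π_H/∂q_H = 0: 280 - 7q_H - 3(q_A) = 0.
Apex's first-order condition: 235 - 8q_A - 3(q_H) = 0.
So q_H = (280 - 3q_A)/7 and q_A = (235 - 3q_H)/8.
Substituting one into the other gives q_H = 1535/47 and q_A = 805/47.
Price P = 467 - 3·49.7872 = 317.6383.
Helios's profit: 317.6383·(1535/47) - 187·(1535/47) - (1/2)(1535/47)² = 3733.2673.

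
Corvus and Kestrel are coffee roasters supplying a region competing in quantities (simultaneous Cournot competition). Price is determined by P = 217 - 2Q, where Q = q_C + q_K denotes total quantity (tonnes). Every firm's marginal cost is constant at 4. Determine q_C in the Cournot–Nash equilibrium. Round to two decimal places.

35.50

Each firm earns π_i = (217 - 2Q)q_i - 4q_i.
First-order condition (treating rivals' output as given): 213 - 4q_i - 2q_j = 0.
With identical firms every q_j equals q_i, so q_j = q_i and 213 = 6q_i, giving q_i = 71/2.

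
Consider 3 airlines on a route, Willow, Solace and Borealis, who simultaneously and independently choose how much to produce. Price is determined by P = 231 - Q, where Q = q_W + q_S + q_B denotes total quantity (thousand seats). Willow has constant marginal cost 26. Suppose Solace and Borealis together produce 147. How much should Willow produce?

With rivals' combined output fixed at 147, Willow's profit is π_W = (231 - 147 - q_W)q_W - (26q_W) = (84 - q_W)q_W - (26q_W).
∂π_W/∂q_W = 58 - 2q_W = 0, so q_W = 29.

29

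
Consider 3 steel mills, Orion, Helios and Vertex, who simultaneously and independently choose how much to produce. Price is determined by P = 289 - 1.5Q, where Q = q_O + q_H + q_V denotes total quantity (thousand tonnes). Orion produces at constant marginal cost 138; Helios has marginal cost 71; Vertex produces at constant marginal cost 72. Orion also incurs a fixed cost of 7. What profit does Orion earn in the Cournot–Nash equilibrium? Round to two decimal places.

Orion's profit: π_O = (289 - 1.5Q)q_O - (138q_O). Setting ∂π_O/∂q_O = 0: 151 - 3q_O - (3/2)(q_H + q_V) = 0.
Helios's first-order condition: 218 - 3q_H - (3/2)(q_O + q_V) = 0.
Vertex's first-order condition: 217 - 3q_V - (3/2)(q_O + q_H) = 0.
Adding the 3 conditions: 586 − 3Q − 3Q = 0, i.e. Q = 293/3.
Back-substituting: q_O = (151 − 293/2)/(3/2) = 3, q_H = (218 − 293/2)/(3/2) = 143/3, q_V = (217 − 293/2)/(3/2) = 47.
Price P = 289 - (3/2)·(293/3) = 285/2.
Orion's profit: (285/2 - 138)·3 - 7 = 13/2.

6.50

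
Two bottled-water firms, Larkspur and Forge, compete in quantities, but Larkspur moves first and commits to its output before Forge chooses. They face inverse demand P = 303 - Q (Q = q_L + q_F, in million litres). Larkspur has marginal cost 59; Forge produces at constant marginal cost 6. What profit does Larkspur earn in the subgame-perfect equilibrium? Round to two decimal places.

4560.13

Solve by backward induction. Given q_L, the follower Forge maximises π_F = (303 - q_L - q_F)q_F - 6q_F.
Follower FOC: 297 - q_L - 2q_F = 0, so q_F(q_L) = (297 - q_L)/2.
Larkspur substitutes q_F(q_L) into its own profit: π_L = q_L(303 - q_L - (297 - q_L)/2) - 59q_L = (309/2 - (1/2)q_L)q_L - 59q_L.
Maximising: ∂π_L/∂q_L = 191/2 - q_L = 0, giving q_L = 191/2.
Then q_F = (297 - 191/2)/2 = 403/4.
Price P = 303 - 785/4 = 427/4.
Larkspur's profit: (427/4 - 59)·(191/2) = 4560.1250.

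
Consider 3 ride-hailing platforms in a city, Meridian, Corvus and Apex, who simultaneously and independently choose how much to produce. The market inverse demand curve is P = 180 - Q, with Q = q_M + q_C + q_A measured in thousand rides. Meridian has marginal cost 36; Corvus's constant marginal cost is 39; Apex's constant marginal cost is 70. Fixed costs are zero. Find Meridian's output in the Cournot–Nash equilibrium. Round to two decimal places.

45.25

Meridian's profit: π_M = (180 - Q)q_M - (36q_M). Setting ∂π_M/∂q_M = 0: 144 - 2q_M - (q_C + q_A) = 0.
Corvus's profit: π_C = (180 - Q)q_C - (39q_C). Setting ∂π_C/∂q_C = 0: 141 - 2q_C - (q_M + q_A) = 0.
Apex's first-order condition: 110 - 2q_A - (q_M + q_C) = 0.
Summing all 3 equations gives 395 − 4Q = 0, hence Q = 395/4.
Back-substituting: q_M = (144 − 395/4) = 181/4, q_C = (141 − 395/4) = 169/4, q_A = (110 − 395/4) = 45/4.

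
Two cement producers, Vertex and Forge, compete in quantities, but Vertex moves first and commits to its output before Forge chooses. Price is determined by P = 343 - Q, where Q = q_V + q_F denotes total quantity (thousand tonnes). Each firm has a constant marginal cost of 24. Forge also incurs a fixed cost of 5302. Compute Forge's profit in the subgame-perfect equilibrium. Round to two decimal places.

Solve by backward induction. Given q_V, the follower Forge maximises π_F = (343 - q_V - q_F)q_F - 24q_F.
Follower FOC: 319 - q_V - 2q_F = 0, so q_F(q_V) = (319 - q_V)/2.
Vertex substitutes q_F(q_V) into its own profit: π_V = q_V(343 - q_V - (319 - q_V)/2) - 24q_V = (367/2 - (1/2)q_V)q_V - 24q_V.
Maximising: ∂π_V/∂q_V = 319/2 - q_V = 0, giving q_V = 319/2.
Then q_F = (319 - 319/2)/2 = 319/4.
Price P = 343 - 957/4 = 415/4.
Forge's profit: (415/4 - 24)·(319/4) - 5302 = 1058.0625.

1058.06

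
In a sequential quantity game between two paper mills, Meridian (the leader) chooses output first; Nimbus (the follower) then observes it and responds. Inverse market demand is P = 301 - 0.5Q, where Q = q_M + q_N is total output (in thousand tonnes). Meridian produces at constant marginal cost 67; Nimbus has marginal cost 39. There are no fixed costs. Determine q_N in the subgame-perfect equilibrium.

The follower Nimbus best-responds to any q_M: π_N = (301 - 0.5Q)q_N - 39q_N.
Setting the follower's marginal profit to zero, 262 - (1/2)q_M - q_N = 0, i.e. q_N = (262 - (1/2)q_M).
The leader anticipates this reaction. Substituting into P = 301 - 0.5Q gives P = 170 - (1/4)q_M, so π_M = (170 - (1/4)q_M)q_M - 67q_M.
Leader FOC: 103 - (1/2)q_M = 0, so q_M = 206.
Then q_N = (262 - (1/2)·206) = 159.

159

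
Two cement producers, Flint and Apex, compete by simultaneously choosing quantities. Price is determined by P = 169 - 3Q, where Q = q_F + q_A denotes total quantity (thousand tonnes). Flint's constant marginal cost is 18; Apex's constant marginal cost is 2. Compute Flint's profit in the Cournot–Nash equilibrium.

675

Flint's profit: π_F = (169 - 3Q)q_F - (18q_F). Setting ∂π_F/∂q_F = 0: 151 - 6q_F - 3(q_A) = 0.
Apex's profit: π_A = (169 - 3Q)q_A - (2q_A). Setting ∂π_A/∂q_A = 0: 167 - 6q_A - 3(q_F) = 0.
Best responses: q_F = (151 - 3q_A)/6, q_A = (167 - 3q_F)/6.
Solving the pair: q_F = 15, q_A = 61/3.
Price P = 169 - 3·(106/3) = 63.
Flint's profit: (63 - 18)·15 = 675.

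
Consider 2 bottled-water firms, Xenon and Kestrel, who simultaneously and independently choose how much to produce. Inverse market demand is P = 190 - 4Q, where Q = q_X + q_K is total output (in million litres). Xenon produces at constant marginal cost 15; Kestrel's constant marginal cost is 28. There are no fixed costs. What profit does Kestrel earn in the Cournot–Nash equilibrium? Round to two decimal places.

616.69

Xenon's profit: π_X = (190 - 4Q)q_X - (15q_X). Setting ∂π_X/∂q_X = 0: 175 - 8q_X - 4(q_K) = 0.
Kestrel's first-order condition: 162 - 8q_K - 4(q_X) = 0.
Rearranging gives the reaction functions q_X = (175 - 4q_K)/8 and q_K = (162 - 4q_X)/8.
Solving the pair: q_X = 47/3, q_K = 149/12.
Price P = 190 - 4·(337/12) = 233/3.
Kestrel's profit: (233/3 - 28)·(149/12) = 616.6944.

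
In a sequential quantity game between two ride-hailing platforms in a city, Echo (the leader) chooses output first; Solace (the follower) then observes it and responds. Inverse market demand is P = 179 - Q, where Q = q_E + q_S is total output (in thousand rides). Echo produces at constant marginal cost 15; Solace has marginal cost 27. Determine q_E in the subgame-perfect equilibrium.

The follower Solace best-responds to any q_E: π_S = (179 - Q)q_S - 27q_S.
Follower FOC: 152 - q_E - 2q_S = 0, so q_S(q_E) = (152 - q_E)/2.
Echo substitutes q_S(q_E) into its own profit: π_E = q_E(179 - q_E - (152 - q_E)/2) - 15q_E = (103 - (1/2)q_E)q_E - 15q_E.
Maximising: ∂π_E/∂q_E = 88 - q_E = 0, giving q_E = 88.
Then q_S = (152 - 88)/2 = 32.

88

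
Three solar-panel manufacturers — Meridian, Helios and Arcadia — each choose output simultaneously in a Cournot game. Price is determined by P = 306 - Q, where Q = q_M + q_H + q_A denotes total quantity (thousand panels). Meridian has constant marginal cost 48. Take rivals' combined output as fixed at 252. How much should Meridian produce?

With rivals' combined output fixed at 252, Meridian's profit is π_M = (306 - 252 - q_M)q_M - (48q_M) = (54 - q_M)q_M - (48q_M).
∂π_M/∂q_M = 6 - 2q_M = 0, so q_M = 3.

3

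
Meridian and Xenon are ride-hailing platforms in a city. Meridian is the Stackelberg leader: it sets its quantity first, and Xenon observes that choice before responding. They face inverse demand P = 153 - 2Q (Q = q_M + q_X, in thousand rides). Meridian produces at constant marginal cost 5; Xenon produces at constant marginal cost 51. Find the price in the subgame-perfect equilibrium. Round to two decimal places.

Solve by backward induction. Given q_M, the follower Xenon maximises π_X = (153 - 2q_M - 2q_X)q_X - 51q_X.
Setting the follower's marginal profit to zero, 102 - 2q_M - 4q_X = 0, i.e. q_X = (102 - 2q_M)/4.
Meridian substitutes q_X(q_M) into its own profit: π_M = q_M(153 - 2q_M - (102 - 2q_M)/2) - 5q_M = (102 - q_M)q_M - 5q_M.
Leader FOC: 97 - 2q_M = 0, so q_M = 97/2.
Then q_X = (102 - 2·(97/2))/4 = 5/4.
Total output Q = 199/4, so price P = 153 - 2·(199/4) = 107/2.

53.50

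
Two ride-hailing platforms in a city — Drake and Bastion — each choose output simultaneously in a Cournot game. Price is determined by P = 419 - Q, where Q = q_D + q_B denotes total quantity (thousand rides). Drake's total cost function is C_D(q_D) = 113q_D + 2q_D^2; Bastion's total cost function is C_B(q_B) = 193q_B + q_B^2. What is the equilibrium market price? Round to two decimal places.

Drake's profit: π_D = (419 - Q)q_D - (113q_D + 2q_D²). Setting ∂π_D/∂q_D = 0: 306 - 6q_D - (q_B) = 0.
Bastion's first-order condition: 226 - 4q_B - (q_D) = 0.
Rearranging gives the reaction functions q_D = (306 - q_B)/6 and q_B = (226 - q_D)/4.
Solving the pair: q_D = 998/23, q_B = 1050/23.
Total output Q = 89.0435, so price P = 419 - 89.0435 = 329.9565.

329.96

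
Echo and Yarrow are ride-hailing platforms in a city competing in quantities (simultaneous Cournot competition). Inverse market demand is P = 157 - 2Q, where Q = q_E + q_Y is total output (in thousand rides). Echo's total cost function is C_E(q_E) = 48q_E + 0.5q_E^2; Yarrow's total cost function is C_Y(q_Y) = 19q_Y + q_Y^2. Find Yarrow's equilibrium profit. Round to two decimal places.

Echo's profit: π_E = (157 - 2Q)q_E - (48q_E + (1/2)q_E²). Setting ∂π_E/∂q_E = 0: 109 - 5q_E - 2(q_Y) = 0.
Yarrow's first-order condition: 138 - 6q_Y - 2(q_E) = 0.
So q_E = (109 - 2q_Y)/5 and q_Y = (138 - 2q_E)/6.
Solving the pair: q_E = 189/13, q_Y = 236/13.
Price P = 157 - 2·(425/13) = 1191/13.
Yarrow's profit: (1191/13)·(236/13) - 19·(236/13) - (236/13)² = 988.6864.

988.69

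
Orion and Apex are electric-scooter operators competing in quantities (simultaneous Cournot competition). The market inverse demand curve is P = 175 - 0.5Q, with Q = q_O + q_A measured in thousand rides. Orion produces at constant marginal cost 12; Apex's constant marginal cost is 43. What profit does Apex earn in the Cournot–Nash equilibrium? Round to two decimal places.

Orion's profit: π_O = (175 - 0.5Q)q_O - (12q_O). Setting ∂π_O/∂q_O = 0: 163 - q_O - (1/2)(q_A) = 0.
Apex's first-order condition: 132 - q_A - (1/2)(q_O) = 0.
Rearranging gives the reaction functions q_O = (163 - (1/2)q_A) and q_A = (132 - (1/2)q_O).
Solving the pair: q_O = 388/3, q_A = 202/3.
Price P = 175 - (1/2)·(590/3) = 230/3.
Apex's profit: (230/3 - 43)·(202/3) = 2266.8889.

2266.89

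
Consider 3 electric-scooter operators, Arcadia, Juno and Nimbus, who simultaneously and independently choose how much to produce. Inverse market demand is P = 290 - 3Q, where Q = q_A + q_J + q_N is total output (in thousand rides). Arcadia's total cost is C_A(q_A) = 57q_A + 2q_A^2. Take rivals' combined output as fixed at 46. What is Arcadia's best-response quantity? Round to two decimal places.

9.50

With rivals' combined output fixed at 46, Arcadia's profit is π_A = (290 - 3·46 - 3q_A)q_A - (57q_A + 2q_A²) = (152 - 3q_A)q_A - (57q_A + 2q_A²).
∂π_A/∂q_A = 95 - 10q_A = 0, so q_A = 19/2.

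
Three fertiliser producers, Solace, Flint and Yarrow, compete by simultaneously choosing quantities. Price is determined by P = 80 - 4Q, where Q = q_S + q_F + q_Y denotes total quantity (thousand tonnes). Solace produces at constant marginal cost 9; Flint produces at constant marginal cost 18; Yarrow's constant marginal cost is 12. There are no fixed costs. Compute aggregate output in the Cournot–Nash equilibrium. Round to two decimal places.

Solace's profit: π_S = (80 - 4Q)q_S - (9q_S). Setting ∂π_S/∂q_S = 0: 71 - 8q_S - 4(q_F + q_Y) = 0.
Flint's profit: π_F = (80 - 4Q)q_F - (18q_F). Setting ∂π_F/∂q_F = 0: 62 - 8q_F - 4(q_S + q_Y) = 0.
Yarrow's profit: π_Y = (80 - 4Q)q_Y - (12q_Y). Setting ∂π_Y/∂q_Y = 0: 68 - 8q_Y - 4(q_S + q_F) = 0.
Adding the 3 conditions: 201 − 8Q − 8Q = 0, i.e. Q = 201/16.
Back-substituting: q_S = (71 − 201/4)/4 = 83/16, q_F = (62 − 201/4)/4 = 47/16, q_Y = (68 − 201/4)/4 = 71/16.
Total output Q = 83/16 + 47/16 + 71/16 = 201/16.

12.56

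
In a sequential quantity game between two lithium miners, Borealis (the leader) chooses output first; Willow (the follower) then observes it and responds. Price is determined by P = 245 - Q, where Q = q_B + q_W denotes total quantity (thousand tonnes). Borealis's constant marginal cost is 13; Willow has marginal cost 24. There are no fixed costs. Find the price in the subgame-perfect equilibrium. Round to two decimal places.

Solve by backward induction. Given q_B, the follower Willow maximises π_W = (245 - q_B - q_W)q_W - 24q_W.
Follower FOC: 221 - q_B - 2q_W = 0, so q_W(q_B) = (221 - q_B)/2.
Borealis substitutes q_W(q_B) into its own profit: π_B = q_B(245 - q_B - (221 - q_B)/2) - 13q_B = (269/2 - (1/2)q_B)q_B - 13q_B.
Maximising: ∂π_B/∂q_B = 243/2 - q_B = 0, giving q_B = 243/2.
Then q_W = (221 - 243/2)/2 = 199/4.
Total output Q = 685/4, so price P = 245 - 685/4 = 295/4.

73.75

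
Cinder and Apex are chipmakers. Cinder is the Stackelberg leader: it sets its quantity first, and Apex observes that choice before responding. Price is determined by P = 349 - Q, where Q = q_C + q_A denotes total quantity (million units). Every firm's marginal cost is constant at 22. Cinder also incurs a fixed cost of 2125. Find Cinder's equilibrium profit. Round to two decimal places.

Solve by backward induction. Given q_C, the follower Apex maximises π_A = (349 - q_C - q_A)q_A - 22q_A.
∂π_A/∂q_A = 327 - q_C - 2q_A = 0 gives the reaction function q_A = (327 - q_C)/2.
The leader anticipates this reaction. Substituting into P = 349 - Q gives P = 371/2 - (1/2)q_C, so π_C = (371/2 - (1/2)q_C)q_C - 22q_C.
Leader FOC: 327/2 - q_C = 0, so q_C = 327/2.
Then q_A = (327 - 327/2)/2 = 327/4.
Price P = 349 - 981/4 = 415/4.
Cinder's profit: (415/4 - 22)·(327/2) - 2125 = 11241.1250.

11241.13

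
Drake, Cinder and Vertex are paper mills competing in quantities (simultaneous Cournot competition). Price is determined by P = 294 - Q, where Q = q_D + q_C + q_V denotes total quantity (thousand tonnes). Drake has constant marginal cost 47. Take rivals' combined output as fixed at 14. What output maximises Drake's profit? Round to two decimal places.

116.50

With rivals' combined output fixed at 14, Drake's profit is π_D = (294 - 14 - q_D)q_D - (47q_D) = (280 - q_D)q_D - (47q_D).
∂π_D/∂q_D = 233 - 2q_D = 0, so q_D = 233/2.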